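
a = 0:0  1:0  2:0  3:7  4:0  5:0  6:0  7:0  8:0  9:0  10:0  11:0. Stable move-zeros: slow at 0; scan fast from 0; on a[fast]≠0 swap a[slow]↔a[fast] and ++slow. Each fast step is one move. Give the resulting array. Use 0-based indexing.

[7, 0, 0, 0, 0, 0, 0, 0, 0, 0, 0, 0]

(s=0,f=0) a[fast]=0 → fast++
(s=0,f=1) a[fast]=0 → fast++
(s=0,f=2) a[fast]=0 → fast++
(s=0,f=3) a[fast]=7≠0 swap→a[0]=7 → slow++,fast++
(s=1,f=4) a[fast]=0 → fast++
(s=1,f=5) a[fast]=0 → fast++
(s=1,f=6) a[fast]=0 → fast++
(s=1,f=7) a[fast]=0 → fast++
(s=1,f=8) a[fast]=0 → fast++
(s=1,f=9) a[fast]=0 → fast++
(s=1,f=10) a[fast]=0 → fast++
(s=1,f=11) a[fast]=0 → fast++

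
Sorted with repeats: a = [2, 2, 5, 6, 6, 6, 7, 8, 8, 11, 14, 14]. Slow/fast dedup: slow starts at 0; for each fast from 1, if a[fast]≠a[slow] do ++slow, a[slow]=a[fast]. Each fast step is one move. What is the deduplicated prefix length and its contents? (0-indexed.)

slow=0 fast=1: a[fast]=2=a[slow] dup, fast++
slow=0 fast=2: a[fast]=5≠a[slow]=2 write a[1]=5, slow++,fast++
slow=1 fast=3: a[fast]=6≠a[slow]=5 write a[2]=6, slow++,fast++
slow=2 fast=4: a[fast]=6=a[slow] dup, fast++
slow=2 fast=5: a[fast]=6=a[slow] dup, fast++
slow=2 fast=6: a[fast]=7≠a[slow]=6 write a[3]=7, slow++,fast++
slow=3 fast=7: a[fast]=8≠a[slow]=7 write a[4]=8, slow++,fast++
slow=4 fast=8: a[fast]=8=a[slow] dup, fast++
slow=4 fast=9: a[fast]=11≠a[slow]=8 write a[5]=11, slow++,fast++
slow=5 fast=10: a[fast]=14≠a[slow]=11 write a[6]=14, slow++,fast++
slow=6 fast=11: a[fast]=14=a[slow] dup, fast++

length 7; prefix = [2, 5, 6, 7, 8, 11, 14]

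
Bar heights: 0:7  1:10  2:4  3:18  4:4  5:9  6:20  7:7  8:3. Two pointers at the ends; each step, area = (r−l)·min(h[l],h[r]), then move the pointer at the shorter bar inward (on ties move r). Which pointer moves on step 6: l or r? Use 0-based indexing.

l=0 r=8: min(7,3)*8=24 best=24 *, r--
l=0 r=7: min(7,7)*7=49 best=49 *, r--
l=0 r=6: min(7,20)*6=42 best=49, l++
l=1 r=6: min(10,20)*5=50 best=50 *, l++
l=2 r=6: min(4,20)*4=16 best=50, l++
l=3 r=6: min(18,20)*3=54 best=54 *, l++

l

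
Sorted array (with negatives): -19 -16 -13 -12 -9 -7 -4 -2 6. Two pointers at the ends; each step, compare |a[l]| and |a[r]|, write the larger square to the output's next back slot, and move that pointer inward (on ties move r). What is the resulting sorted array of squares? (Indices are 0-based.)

l=0 r=8: |-19|>|6| out[8]=361, l++
l=1 r=8: |-16|>|6| out[7]=256, l++
l=2 r=8: |-13|>|6| out[6]=169, l++
l=3 r=8: |-12|>|6| out[5]=144, l++
l=4 r=8: |-9|>|6| out[4]=81, l++
l=5 r=8: |-7|>|6| out[3]=49, l++
l=6 r=8: |-4|<=|6| out[2]=36, r--
l=6 r=7: |-4|>|-2| out[1]=16, l++
l=7 r=7: |-2|<=|-2| out[0]=4, r--

[4, 16, 36, 49, 81, 144, 169, 256, 361]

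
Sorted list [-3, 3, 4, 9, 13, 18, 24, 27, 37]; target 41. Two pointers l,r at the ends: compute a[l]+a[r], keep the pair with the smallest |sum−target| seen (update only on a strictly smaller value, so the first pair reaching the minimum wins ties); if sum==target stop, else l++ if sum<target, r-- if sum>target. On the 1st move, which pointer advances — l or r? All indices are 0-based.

l

[0,8] -3+37=34 d=7 * → l++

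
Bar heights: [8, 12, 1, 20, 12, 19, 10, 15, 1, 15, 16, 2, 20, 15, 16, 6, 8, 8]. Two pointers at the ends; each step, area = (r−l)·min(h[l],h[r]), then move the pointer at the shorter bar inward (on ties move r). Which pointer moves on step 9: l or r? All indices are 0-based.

r

[0,17] min(8,8)*17=136 best=136 * → r--
[0,16] min(8,8)*16=128 best=136 → r--
[0,15] min(8,6)*15=90 best=136 → r--
[0,14] min(8,16)*14=112 best=136 → l++
[1,14] min(12,16)*13=156 best=156 * → l++
[2,14] min(1,16)*12=12 best=156 → l++
[3,14] min(20,16)*11=176 best=176 * → r--
[3,13] min(20,15)*10=150 best=176 → r--
[3,12] min(20,20)*9=180 best=180 * → r--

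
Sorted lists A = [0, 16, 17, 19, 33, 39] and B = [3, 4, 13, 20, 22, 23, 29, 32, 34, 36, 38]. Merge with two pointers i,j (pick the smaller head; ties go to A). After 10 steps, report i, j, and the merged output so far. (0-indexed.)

i=4, j=6, merged so far=[0, 3, 4, 13, 16, 17, 19, 20, 22, 23]

i=0 j=0: A[i]=0<=B[j]=3 take 0, i++
i=1 j=0: A[i]=16>B[j]=3 take 3, j++
i=1 j=1: A[i]=16>B[j]=4 take 4, j++
i=1 j=2: A[i]=16>B[j]=13 take 13, j++
i=1 j=3: A[i]=16<=B[j]=20 take 16, i++
i=2 j=3: A[i]=17<=B[j]=20 take 17, i++
i=3 j=3: A[i]=19<=B[j]=20 take 19, i++
i=4 j=3: A[i]=33>B[j]=20 take 20, j++
i=4 j=4: A[i]=33>B[j]=22 take 22, j++
i=4 j=5: A[i]=33>B[j]=23 take 23, j++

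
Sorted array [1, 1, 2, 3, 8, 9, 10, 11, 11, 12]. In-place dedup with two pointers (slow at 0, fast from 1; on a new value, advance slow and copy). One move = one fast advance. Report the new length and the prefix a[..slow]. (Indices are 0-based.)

length 8; prefix = [1, 2, 3, 8, 9, 10, 11, 12]

(s=0,f=1) a[fast]=1=a[slow] dup → fast++
(s=0,f=2) a[fast]=2≠a[slow]=1 write a[1]=2 → slow++,fast++
(s=1,f=3) a[fast]=3≠a[slow]=2 write a[2]=3 → slow++,fast++
(s=2,f=4) a[fast]=8≠a[slow]=3 write a[3]=8 → slow++,fast++
(s=3,f=5) a[fast]=9≠a[slow]=8 write a[4]=9 → slow++,fast++
(s=4,f=6) a[fast]=10≠a[slow]=9 write a[5]=10 → slow++,fast++
(s=5,f=7) a[fast]=11≠a[slow]=10 write a[6]=11 → slow++,fast++
(s=6,f=8) a[fast]=11=a[slow] dup → fast++
(s=6,f=9) a[fast]=12≠a[slow]=11 write a[7]=12 → slow++,fast++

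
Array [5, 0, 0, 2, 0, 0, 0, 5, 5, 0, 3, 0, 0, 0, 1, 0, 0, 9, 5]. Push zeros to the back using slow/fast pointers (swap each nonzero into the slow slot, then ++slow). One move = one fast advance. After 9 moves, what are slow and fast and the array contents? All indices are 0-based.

slow=0 fast=0: a[fast]=5≠0 swap→a[0]=5, slow++,fast++
slow=1 fast=1: a[fast]=0, fast++
slow=1 fast=2: a[fast]=0, fast++
slow=1 fast=3: a[fast]=2≠0 swap→a[1]=2, slow++,fast++
slow=2 fast=4: a[fast]=0, fast++
slow=2 fast=5: a[fast]=0, fast++
slow=2 fast=6: a[fast]=0, fast++
slow=2 fast=7: a[fast]=5≠0 swap→a[2]=5, slow++,fast++
slow=3 fast=8: a[fast]=5≠0 swap→a[3]=5, slow++,fast++

slow=4, fast=9, a=[5, 2, 5, 5, 0, 0, 0, 0, 0, 0, 3, 0, 0, 0, 1, 0, 0, 9, 5]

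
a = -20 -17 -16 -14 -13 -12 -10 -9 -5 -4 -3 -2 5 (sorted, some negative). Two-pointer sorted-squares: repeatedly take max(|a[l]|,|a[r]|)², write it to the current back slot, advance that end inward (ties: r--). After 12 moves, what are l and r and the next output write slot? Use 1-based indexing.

l=12, r=12, next write slot=1

[1,13] |-20|>|5| out[13]=400 → l++
[2,13] |-17|>|5| out[12]=289 → l++
[3,13] |-16|>|5| out[11]=256 → l++
[4,13] |-14|>|5| out[10]=196 → l++
[5,13] |-13|>|5| out[9]=169 → l++
[6,13] |-12|>|5| out[8]=144 → l++
[7,13] |-10|>|5| out[7]=100 → l++
[8,13] |-9|>|5| out[6]=81 → l++
[9,13] |-5|<=|5| out[5]=25 → r--
[9,12] |-5|>|-2| out[4]=25 → l++
[10,12] |-4|>|-2| out[3]=16 → l++
[11,12] |-3|>|-2| out[2]=9 → l++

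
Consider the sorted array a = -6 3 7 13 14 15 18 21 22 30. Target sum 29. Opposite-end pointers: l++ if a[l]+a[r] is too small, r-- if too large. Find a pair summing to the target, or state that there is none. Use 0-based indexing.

(7, 22)

[0,9] -6+30=24 <29 → l++
[1,9] 3+30=33 >29 → r--
[1,8] 3+22=25 <29 → l++
[2,8] 7+22=29 → found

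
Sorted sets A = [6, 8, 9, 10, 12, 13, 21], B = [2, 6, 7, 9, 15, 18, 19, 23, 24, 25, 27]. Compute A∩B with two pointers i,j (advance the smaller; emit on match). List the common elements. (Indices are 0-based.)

[i=0,j=0] 6>2 → j++
[i=0,j=1] 6==6 emit → i++,j++
[i=1,j=2] 8>7 → j++
[i=1,j=3] 8<9 → i++
[i=2,j=3] 9==9 emit → i++,j++
[i=3,j=4] 10<15 → i++
[i=4,j=4] 12<15 → i++
[i=5,j=4] 13<15 → i++
[i=6,j=4] 21>15 → j++
[i=6,j=5] 21>18 → j++
[i=6,j=6] 21>19 → j++
[i=6,j=7] 21<23 → i++

intersection = [6, 9]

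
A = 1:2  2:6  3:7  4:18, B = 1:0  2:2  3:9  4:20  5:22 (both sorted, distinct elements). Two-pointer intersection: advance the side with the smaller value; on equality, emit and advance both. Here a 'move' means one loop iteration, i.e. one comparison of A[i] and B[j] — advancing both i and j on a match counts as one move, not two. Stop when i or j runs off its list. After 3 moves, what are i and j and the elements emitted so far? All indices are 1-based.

i=3, j=3, emitted=[2]

[i=1,j=1] 2>0 → j++
[i=1,j=2] 2==2 emit → i++,j++
[i=2,j=3] 6<9 → i++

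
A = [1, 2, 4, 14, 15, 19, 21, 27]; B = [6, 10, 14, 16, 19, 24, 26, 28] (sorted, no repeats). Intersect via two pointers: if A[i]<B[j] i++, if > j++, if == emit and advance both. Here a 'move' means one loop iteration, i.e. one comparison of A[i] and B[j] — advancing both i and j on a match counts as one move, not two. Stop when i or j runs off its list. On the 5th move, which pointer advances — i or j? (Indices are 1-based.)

[i=1,j=1] 1<6 → i++
[i=2,j=1] 2<6 → i++
[i=3,j=1] 4<6 → i++
[i=4,j=1] 14>6 → j++
[i=4,j=2] 14>10 → j++

j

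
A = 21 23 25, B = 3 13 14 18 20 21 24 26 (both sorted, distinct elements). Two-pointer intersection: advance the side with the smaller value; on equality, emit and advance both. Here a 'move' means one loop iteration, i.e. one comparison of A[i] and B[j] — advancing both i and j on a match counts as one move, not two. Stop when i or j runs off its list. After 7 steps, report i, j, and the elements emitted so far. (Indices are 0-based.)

i=2, j=6, emitted=[21]

[i=0,j=0] 21>3 → j++
[i=0,j=1] 21>13 → j++
[i=0,j=2] 21>14 → j++
[i=0,j=3] 21>18 → j++
[i=0,j=4] 21>20 → j++
[i=0,j=5] 21==21 emit → i++,j++
[i=1,j=6] 23<24 → i++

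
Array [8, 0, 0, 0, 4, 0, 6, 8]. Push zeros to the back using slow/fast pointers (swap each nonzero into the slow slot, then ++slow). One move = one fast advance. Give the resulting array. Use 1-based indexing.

(s=1,f=1) a[fast]=8≠0 swap→a[1]=8 → slow++,fast++
(s=2,f=2) a[fast]=0 → fast++
(s=2,f=3) a[fast]=0 → fast++
(s=2,f=4) a[fast]=0 → fast++
(s=2,f=5) a[fast]=4≠0 swap→a[2]=4 → slow++,fast++
(s=3,f=6) a[fast]=0 → fast++
(s=3,f=7) a[fast]=6≠0 swap→a[3]=6 → slow++,fast++
(s=4,f=8) a[fast]=8≠0 swap→a[4]=8 → slow++,fast++

[8, 4, 6, 8, 0, 0, 0, 0]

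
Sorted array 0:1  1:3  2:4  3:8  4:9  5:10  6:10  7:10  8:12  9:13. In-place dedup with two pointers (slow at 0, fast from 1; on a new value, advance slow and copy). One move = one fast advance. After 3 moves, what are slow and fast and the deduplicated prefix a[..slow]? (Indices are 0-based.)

(s=0,f=1) a[fast]=3≠a[slow]=1 write a[1]=3 → slow++,fast++
(s=1,f=2) a[fast]=4≠a[slow]=3 write a[2]=4 → slow++,fast++
(s=2,f=3) a[fast]=8≠a[slow]=4 write a[3]=8 → slow++,fast++

slow=3, fast=4, prefix=[1, 3, 4, 8]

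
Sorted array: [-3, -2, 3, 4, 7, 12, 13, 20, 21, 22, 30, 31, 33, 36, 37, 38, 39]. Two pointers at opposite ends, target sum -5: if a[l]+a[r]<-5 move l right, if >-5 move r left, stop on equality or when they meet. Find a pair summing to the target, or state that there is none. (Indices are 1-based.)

(-3, -2)

l=1 r=17: -3+39=36 >-5, r--
l=1 r=16: -3+38=35 >-5, r--
l=1 r=15: -3+37=34 >-5, r--
l=1 r=14: -3+36=33 >-5, r--
l=1 r=13: -3+33=30 >-5, r--
l=1 r=12: -3+31=28 >-5, r--
l=1 r=11: -3+30=27 >-5, r--
l=1 r=10: -3+22=19 >-5, r--
l=1 r=9: -3+21=18 >-5, r--
l=1 r=8: -3+20=17 >-5, r--
l=1 r=7: -3+13=10 >-5, r--
l=1 r=6: -3+12=9 >-5, r--
l=1 r=5: -3+7=4 >-5, r--
l=1 r=4: -3+4=1 >-5, r--
l=1 r=3: -3+3=0 >-5, r--
l=1 r=2: -3+-2=-5, found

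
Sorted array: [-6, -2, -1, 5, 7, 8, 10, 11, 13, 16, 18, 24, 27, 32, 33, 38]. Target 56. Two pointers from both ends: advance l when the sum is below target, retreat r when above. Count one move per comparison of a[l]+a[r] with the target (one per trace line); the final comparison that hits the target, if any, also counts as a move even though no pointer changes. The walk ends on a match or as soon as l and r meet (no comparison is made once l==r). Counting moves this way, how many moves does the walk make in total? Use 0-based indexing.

11 moves

l=0 r=15: -6+38=32 <56, l++
l=1 r=15: -2+38=36 <56, l++
l=2 r=15: -1+38=37 <56, l++
l=3 r=15: 5+38=43 <56, l++
l=4 r=15: 7+38=45 <56, l++
l=5 r=15: 8+38=46 <56, l++
l=6 r=15: 10+38=48 <56, l++
l=7 r=15: 11+38=49 <56, l++
l=8 r=15: 13+38=51 <56, l++
l=9 r=15: 16+38=54 <56, l++
l=10 r=15: 18+38=56, found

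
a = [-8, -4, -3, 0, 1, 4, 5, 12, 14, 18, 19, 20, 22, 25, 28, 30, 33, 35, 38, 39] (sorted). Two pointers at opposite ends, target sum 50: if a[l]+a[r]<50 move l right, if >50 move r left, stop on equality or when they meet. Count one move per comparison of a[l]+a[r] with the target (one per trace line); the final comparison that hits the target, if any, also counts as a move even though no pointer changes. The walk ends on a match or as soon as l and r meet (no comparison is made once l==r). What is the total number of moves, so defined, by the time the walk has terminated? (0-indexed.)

[0,19] -8+39=31 <50 → l++
[1,19] -4+39=35 <50 → l++
[2,19] -3+39=36 <50 → l++
[3,19] 0+39=39 <50 → l++
[4,19] 1+39=40 <50 → l++
[5,19] 4+39=43 <50 → l++
[6,19] 5+39=44 <50 → l++
[7,19] 12+39=51 >50 → r--
[7,18] 12+38=50 → found

9 moves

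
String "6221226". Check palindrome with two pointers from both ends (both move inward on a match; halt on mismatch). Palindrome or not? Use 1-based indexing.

palindrome

l=1 r=7: '6'=='6', l++,r--
l=2 r=6: '2'=='2', l++,r--
l=3 r=5: '2'=='2', l++,r--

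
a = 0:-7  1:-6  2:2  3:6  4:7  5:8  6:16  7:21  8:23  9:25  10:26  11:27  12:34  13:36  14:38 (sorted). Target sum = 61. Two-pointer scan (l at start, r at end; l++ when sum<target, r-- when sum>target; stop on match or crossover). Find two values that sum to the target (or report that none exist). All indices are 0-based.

[0,14] -7+38=31 <61 → l++
[1,14] -6+38=32 <61 → l++
[2,14] 2+38=40 <61 → l++
[3,14] 6+38=44 <61 → l++
[4,14] 7+38=45 <61 → l++
[5,14] 8+38=46 <61 → l++
[6,14] 16+38=54 <61 → l++
[7,14] 21+38=59 <61 → l++
[8,14] 23+38=61 → found

(23, 38)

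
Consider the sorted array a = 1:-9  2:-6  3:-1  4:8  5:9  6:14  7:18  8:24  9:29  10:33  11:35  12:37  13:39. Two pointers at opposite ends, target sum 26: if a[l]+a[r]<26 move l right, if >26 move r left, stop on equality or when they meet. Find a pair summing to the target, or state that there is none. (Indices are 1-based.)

(-9, 35)

[1,13] -9+39=30 >26 → r--
[1,12] -9+37=28 >26 → r--
[1,11] -9+35=26 → found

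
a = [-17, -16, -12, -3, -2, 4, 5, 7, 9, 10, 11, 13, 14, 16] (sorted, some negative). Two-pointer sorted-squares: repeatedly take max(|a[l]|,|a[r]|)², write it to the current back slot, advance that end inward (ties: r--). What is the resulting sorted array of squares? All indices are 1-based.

[1,14] |-17|>|16| out[14]=289 → l++
[2,14] |-16|<=|16| out[13]=256 → r--
[2,13] |-16|>|14| out[12]=256 → l++
[3,13] |-12|<=|14| out[11]=196 → r--
[3,12] |-12|<=|13| out[10]=169 → r--
[3,11] |-12|>|11| out[9]=144 → l++
[4,11] |-3|<=|11| out[8]=121 → r--
[4,10] |-3|<=|10| out[7]=100 → r--
[4,9] |-3|<=|9| out[6]=81 → r--
[4,8] |-3|<=|7| out[5]=49 → r--
[4,7] |-3|<=|5| out[4]=25 → r--
[4,6] |-3|<=|4| out[3]=16 → r--
[4,5] |-3|>|-2| out[2]=9 → l++
[5,5] |-2|<=|-2| out[1]=4 → r--

[4, 9, 16, 25, 49, 81, 100, 121, 144, 169, 196, 256, 256, 289]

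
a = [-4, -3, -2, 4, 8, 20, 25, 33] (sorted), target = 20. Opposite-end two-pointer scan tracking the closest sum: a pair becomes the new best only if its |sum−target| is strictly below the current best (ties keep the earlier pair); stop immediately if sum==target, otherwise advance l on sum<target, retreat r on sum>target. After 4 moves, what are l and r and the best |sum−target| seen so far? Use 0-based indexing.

l=0 r=7: -4+33=29 d=9 *, r--
l=0 r=6: -4+25=21 d=1 *, r--
l=0 r=5: -4+20=16 d=4, l++
l=1 r=5: -3+20=17 d=3, l++

l=2, r=5, best |Δ|=1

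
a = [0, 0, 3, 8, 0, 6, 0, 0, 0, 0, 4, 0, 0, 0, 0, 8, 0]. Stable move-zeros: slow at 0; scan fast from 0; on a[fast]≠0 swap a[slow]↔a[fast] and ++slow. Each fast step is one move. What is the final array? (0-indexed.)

slow=0 fast=0: a[fast]=0, fast++
slow=0 fast=1: a[fast]=0, fast++
slow=0 fast=2: a[fast]=3≠0 swap→a[0]=3, slow++,fast++
slow=1 fast=3: a[fast]=8≠0 swap→a[1]=8, slow++,fast++
slow=2 fast=4: a[fast]=0, fast++
slow=2 fast=5: a[fast]=6≠0 swap→a[2]=6, slow++,fast++
slow=3 fast=6: a[fast]=0, fast++
slow=3 fast=7: a[fast]=0, fast++
slow=3 fast=8: a[fast]=0, fast++
slow=3 fast=9: a[fast]=0, fast++
slow=3 fast=10: a[fast]=4≠0 swap→a[3]=4, slow++,fast++
slow=4 fast=11: a[fast]=0, fast++
slow=4 fast=12: a[fast]=0, fast++
slow=4 fast=13: a[fast]=0, fast++
slow=4 fast=14: a[fast]=0, fast++
slow=4 fast=15: a[fast]=8≠0 swap→a[4]=8, slow++,fast++
slow=5 fast=16: a[fast]=0, fast++

[3, 8, 6, 4, 8, 0, 0, 0, 0, 0, 0, 0, 0, 0, 0, 0, 0]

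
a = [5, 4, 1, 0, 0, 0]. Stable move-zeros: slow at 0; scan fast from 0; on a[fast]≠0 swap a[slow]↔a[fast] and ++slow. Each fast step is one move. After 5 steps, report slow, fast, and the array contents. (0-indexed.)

slow=0 fast=0: a[fast]=5≠0 swap→a[0]=5, slow++,fast++
slow=1 fast=1: a[fast]=4≠0 swap→a[1]=4, slow++,fast++
slow=2 fast=2: a[fast]=1≠0 swap→a[2]=1, slow++,fast++
slow=3 fast=3: a[fast]=0, fast++
slow=3 fast=4: a[fast]=0, fast++

slow=3, fast=5, a=[5, 4, 1, 0, 0, 0]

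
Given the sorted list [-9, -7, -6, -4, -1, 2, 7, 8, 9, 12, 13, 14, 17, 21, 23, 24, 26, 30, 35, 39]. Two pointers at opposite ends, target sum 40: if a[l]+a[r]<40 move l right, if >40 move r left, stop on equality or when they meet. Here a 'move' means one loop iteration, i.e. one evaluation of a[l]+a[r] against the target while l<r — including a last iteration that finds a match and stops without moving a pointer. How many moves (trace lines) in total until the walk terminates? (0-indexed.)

15 moves

l=0 r=19: -9+39=30 <40, l++
l=1 r=19: -7+39=32 <40, l++
l=2 r=19: -6+39=33 <40, l++
l=3 r=19: -4+39=35 <40, l++
l=4 r=19: -1+39=38 <40, l++
l=5 r=19: 2+39=41 >40, r--
l=5 r=18: 2+35=37 <40, l++
l=6 r=18: 7+35=42 >40, r--
l=6 r=17: 7+30=37 <40, l++
l=7 r=17: 8+30=38 <40, l++
l=8 r=17: 9+30=39 <40, l++
l=9 r=17: 12+30=42 >40, r--
l=9 r=16: 12+26=38 <40, l++
l=10 r=16: 13+26=39 <40, l++
l=11 r=16: 14+26=40, found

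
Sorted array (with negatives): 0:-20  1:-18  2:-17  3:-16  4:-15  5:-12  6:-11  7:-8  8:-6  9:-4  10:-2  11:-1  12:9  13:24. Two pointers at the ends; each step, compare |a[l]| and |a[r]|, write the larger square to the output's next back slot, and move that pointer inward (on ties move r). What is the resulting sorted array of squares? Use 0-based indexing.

[1, 4, 16, 36, 64, 81, 121, 144, 225, 256, 289, 324, 400, 576]

[0,13] |-20|<=|24| out[13]=576 → r--
[0,12] |-20|>|9| out[12]=400 → l++
[1,12] |-18|>|9| out[11]=324 → l++
[2,12] |-17|>|9| out[10]=289 → l++
[3,12] |-16|>|9| out[9]=256 → l++
[4,12] |-15|>|9| out[8]=225 → l++
[5,12] |-12|>|9| out[7]=144 → l++
[6,12] |-11|>|9| out[6]=121 → l++
[7,12] |-8|<=|9| out[5]=81 → r--
[7,11] |-8|>|-1| out[4]=64 → l++
[8,11] |-6|>|-1| out[3]=36 → l++
[9,11] |-4|>|-1| out[2]=16 → l++
[10,11] |-2|>|-1| out[1]=4 → l++
[11,11] |-1|<=|-1| out[0]=1 → r--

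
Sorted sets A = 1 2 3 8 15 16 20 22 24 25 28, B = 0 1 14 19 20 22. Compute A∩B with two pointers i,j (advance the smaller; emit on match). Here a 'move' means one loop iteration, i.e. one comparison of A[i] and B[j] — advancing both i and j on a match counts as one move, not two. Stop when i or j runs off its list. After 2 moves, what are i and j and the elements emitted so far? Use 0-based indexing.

i=0 j=0: 1>0, j++
i=0 j=1: 1==1 emit, i++,j++

i=1, j=2, emitted=[1]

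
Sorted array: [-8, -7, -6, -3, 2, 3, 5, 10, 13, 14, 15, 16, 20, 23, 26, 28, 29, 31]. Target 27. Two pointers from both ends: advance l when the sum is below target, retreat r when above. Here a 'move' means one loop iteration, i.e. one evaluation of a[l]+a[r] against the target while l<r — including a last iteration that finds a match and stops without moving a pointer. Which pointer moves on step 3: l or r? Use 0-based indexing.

l

[0,17] -8+31=23 <27 → l++
[1,17] -7+31=24 <27 → l++
[2,17] -6+31=25 <27 → l++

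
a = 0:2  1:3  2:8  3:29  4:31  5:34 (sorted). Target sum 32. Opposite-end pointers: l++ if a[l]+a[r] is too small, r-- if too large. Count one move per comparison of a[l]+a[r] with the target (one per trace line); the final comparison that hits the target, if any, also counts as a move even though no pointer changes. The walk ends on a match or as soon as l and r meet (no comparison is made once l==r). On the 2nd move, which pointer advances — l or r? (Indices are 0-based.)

r

l=0 r=5: 2+34=36 >32, r--
l=0 r=4: 2+31=33 >32, r--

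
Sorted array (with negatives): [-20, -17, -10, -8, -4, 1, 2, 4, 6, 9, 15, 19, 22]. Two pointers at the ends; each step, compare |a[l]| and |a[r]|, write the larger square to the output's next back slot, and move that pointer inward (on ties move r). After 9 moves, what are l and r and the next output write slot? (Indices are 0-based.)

[0,12] |-20|<=|22| out[12]=484 → r--
[0,11] |-20|>|19| out[11]=400 → l++
[1,11] |-17|<=|19| out[10]=361 → r--
[1,10] |-17|>|15| out[9]=289 → l++
[2,10] |-10|<=|15| out[8]=225 → r--
[2,9] |-10|>|9| out[7]=100 → l++
[3,9] |-8|<=|9| out[6]=81 → r--
[3,8] |-8|>|6| out[5]=64 → l++
[4,8] |-4|<=|6| out[4]=36 → r--

l=4, r=7, next write slot=3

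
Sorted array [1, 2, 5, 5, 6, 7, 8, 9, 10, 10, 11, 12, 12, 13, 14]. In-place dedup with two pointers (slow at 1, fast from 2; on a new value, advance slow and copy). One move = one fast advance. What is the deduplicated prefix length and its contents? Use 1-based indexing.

length 12; prefix = [1, 2, 5, 6, 7, 8, 9, 10, 11, 12, 13, 14]

slow=1 fast=2: a[fast]=2≠a[slow]=1 write a[2]=2, slow++,fast++
slow=2 fast=3: a[fast]=5≠a[slow]=2 write a[3]=5, slow++,fast++
slow=3 fast=4: a[fast]=5=a[slow] dup, fast++
slow=3 fast=5: a[fast]=6≠a[slow]=5 write a[4]=6, slow++,fast++
slow=4 fast=6: a[fast]=7≠a[slow]=6 write a[5]=7, slow++,fast++
slow=5 fast=7: a[fast]=8≠a[slow]=7 write a[6]=8, slow++,fast++
slow=6 fast=8: a[fast]=9≠a[slow]=8 write a[7]=9, slow++,fast++
slow=7 fast=9: a[fast]=10≠a[slow]=9 write a[8]=10, slow++,fast++
slow=8 fast=10: a[fast]=10=a[slow] dup, fast++
slow=8 fast=11: a[fast]=11≠a[slow]=10 write a[9]=11, slow++,fast++
slow=9 fast=12: a[fast]=12≠a[slow]=11 write a[10]=12, slow++,fast++
slow=10 fast=13: a[fast]=12=a[slow] dup, fast++
slow=10 fast=14: a[fast]=13≠a[slow]=12 write a[11]=13, slow++,fast++
slow=11 fast=15: a[fast]=14≠a[slow]=13 write a[12]=14, slow++,fast++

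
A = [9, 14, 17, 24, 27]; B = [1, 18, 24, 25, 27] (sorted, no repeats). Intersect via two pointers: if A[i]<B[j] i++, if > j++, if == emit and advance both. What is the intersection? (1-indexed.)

i=1 j=1: 9>1, j++
i=1 j=2: 9<18, i++
i=2 j=2: 14<18, i++
i=3 j=2: 17<18, i++
i=4 j=2: 24>18, j++
i=4 j=3: 24==24 emit, i++,j++
i=5 j=4: 27>25, j++
i=5 j=5: 27==27 emit, i++,j++

intersection = [24, 27]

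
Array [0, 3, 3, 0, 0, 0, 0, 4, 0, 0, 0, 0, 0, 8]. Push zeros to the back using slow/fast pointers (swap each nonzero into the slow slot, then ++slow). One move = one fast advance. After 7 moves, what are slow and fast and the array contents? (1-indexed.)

slow=1 fast=1: a[fast]=0, fast++
slow=1 fast=2: a[fast]=3≠0 swap→a[1]=3, slow++,fast++
slow=2 fast=3: a[fast]=3≠0 swap→a[2]=3, slow++,fast++
slow=3 fast=4: a[fast]=0, fast++
slow=3 fast=5: a[fast]=0, fast++
slow=3 fast=6: a[fast]=0, fast++
slow=3 fast=7: a[fast]=0, fast++

slow=3, fast=8, a=[3, 3, 0, 0, 0, 0, 0, 4, 0, 0, 0, 0, 0, 8]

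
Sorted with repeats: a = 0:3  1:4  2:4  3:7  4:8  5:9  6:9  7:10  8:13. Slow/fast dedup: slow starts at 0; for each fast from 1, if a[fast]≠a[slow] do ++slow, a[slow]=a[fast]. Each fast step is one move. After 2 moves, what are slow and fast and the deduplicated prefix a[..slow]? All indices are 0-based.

slow=1, fast=3, prefix=[3, 4]

slow=0 fast=1: a[fast]=4≠a[slow]=3 write a[1]=4, slow++,fast++
slow=1 fast=2: a[fast]=4=a[slow] dup, fast++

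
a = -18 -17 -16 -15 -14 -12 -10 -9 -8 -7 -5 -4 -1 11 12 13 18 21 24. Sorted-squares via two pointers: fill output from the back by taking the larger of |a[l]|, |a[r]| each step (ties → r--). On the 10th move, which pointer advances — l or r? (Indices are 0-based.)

r

l=0 r=18: |-18|<=|24| out[18]=576, r--
l=0 r=17: |-18|<=|21| out[17]=441, r--
l=0 r=16: |-18|<=|18| out[16]=324, r--
l=0 r=15: |-18|>|13| out[15]=324, l++
l=1 r=15: |-17|>|13| out[14]=289, l++
l=2 r=15: |-16|>|13| out[13]=256, l++
l=3 r=15: |-15|>|13| out[12]=225, l++
l=4 r=15: |-14|>|13| out[11]=196, l++
l=5 r=15: |-12|<=|13| out[10]=169, r--
l=5 r=14: |-12|<=|12| out[9]=144, r--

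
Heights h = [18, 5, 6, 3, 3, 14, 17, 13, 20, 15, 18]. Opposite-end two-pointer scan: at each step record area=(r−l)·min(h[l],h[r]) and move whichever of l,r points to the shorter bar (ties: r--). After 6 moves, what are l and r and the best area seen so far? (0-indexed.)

[0,10] min(18,18)*10=180 best=180 * → r--
[0,9] min(18,15)*9=135 best=180 → r--
[0,8] min(18,20)*8=144 best=180 → l++
[1,8] min(5,20)*7=35 best=180 → l++
[2,8] min(6,20)*6=36 best=180 → l++
[3,8] min(3,20)*5=15 best=180 → l++

l=4, r=8, best area=180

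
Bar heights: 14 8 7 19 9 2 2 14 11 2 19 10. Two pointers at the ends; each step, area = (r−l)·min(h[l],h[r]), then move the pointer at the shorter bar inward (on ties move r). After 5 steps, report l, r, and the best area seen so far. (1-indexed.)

l=1 r=12: min(14,10)*11=110 best=110 *, r--
l=1 r=11: min(14,19)*10=140 best=140 *, l++
l=2 r=11: min(8,19)*9=72 best=140, l++
l=3 r=11: min(7,19)*8=56 best=140, l++
l=4 r=11: min(19,19)*7=133 best=140, r--

l=4, r=10, best area=140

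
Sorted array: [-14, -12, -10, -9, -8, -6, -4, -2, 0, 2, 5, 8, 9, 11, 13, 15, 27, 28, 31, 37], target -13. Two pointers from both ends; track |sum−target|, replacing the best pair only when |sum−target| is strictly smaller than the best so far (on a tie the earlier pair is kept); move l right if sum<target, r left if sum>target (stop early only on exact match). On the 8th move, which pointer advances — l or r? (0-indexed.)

r

l=0 r=19: -14+37=23 d=36 *, r--
l=0 r=18: -14+31=17 d=30 *, r--
l=0 r=17: -14+28=14 d=27 *, r--
l=0 r=16: -14+27=13 d=26 *, r--
l=0 r=15: -14+15=1 d=14 *, r--
l=0 r=14: -14+13=-1 d=12 *, r--
l=0 r=13: -14+11=-3 d=10 *, r--
l=0 r=12: -14+9=-5 d=8 *, r--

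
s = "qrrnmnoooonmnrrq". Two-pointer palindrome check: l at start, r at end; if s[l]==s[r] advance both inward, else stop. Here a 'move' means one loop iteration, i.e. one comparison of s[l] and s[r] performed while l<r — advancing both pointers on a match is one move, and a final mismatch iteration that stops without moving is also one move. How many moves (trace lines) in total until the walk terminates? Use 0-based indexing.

8 moves

[0,15] 'q'=='q' → l++,r--
[1,14] 'r'=='r' → l++,r--
[2,13] 'r'=='r' → l++,r--
[3,12] 'n'=='n' → l++,r--
[4,11] 'm'=='m' → l++,r--
[5,10] 'n'=='n' → l++,r--
[6,9] 'o'=='o' → l++,r--
[7,8] 'o'=='o' → l++,r--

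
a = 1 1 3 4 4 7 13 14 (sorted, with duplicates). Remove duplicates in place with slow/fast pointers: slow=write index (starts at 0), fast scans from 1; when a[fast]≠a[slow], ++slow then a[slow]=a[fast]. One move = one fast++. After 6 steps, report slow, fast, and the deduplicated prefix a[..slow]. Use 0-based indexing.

(s=0,f=1) a[fast]=1=a[slow] dup → fast++
(s=0,f=2) a[fast]=3≠a[slow]=1 write a[1]=3 → slow++,fast++
(s=1,f=3) a[fast]=4≠a[slow]=3 write a[2]=4 → slow++,fast++
(s=2,f=4) a[fast]=4=a[slow] dup → fast++
(s=2,f=5) a[fast]=7≠a[slow]=4 write a[3]=7 → slow++,fast++
(s=3,f=6) a[fast]=13≠a[slow]=7 write a[4]=13 → slow++,fast++

slow=4, fast=7, prefix=[1, 3, 4, 7, 13]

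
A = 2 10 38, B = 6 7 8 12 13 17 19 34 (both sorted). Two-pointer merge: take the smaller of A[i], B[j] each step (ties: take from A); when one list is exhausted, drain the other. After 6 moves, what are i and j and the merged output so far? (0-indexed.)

i=2, j=4, merged so far=[2, 6, 7, 8, 10, 12]

i=0 j=0: A[i]=2<=B[j]=6 take 2, i++
i=1 j=0: A[i]=10>B[j]=6 take 6, j++
i=1 j=1: A[i]=10>B[j]=7 take 7, j++
i=1 j=2: A[i]=10>B[j]=8 take 8, j++
i=1 j=3: A[i]=10<=B[j]=12 take 10, i++
i=2 j=3: A[i]=38>B[j]=12 take 12, j++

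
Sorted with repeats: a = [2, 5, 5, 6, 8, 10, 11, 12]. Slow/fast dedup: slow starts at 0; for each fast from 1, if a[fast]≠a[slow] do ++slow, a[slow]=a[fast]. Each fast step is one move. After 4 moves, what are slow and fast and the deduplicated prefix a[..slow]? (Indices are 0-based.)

slow=3, fast=5, prefix=[2, 5, 6, 8]

(s=0,f=1) a[fast]=5≠a[slow]=2 write a[1]=5 → slow++,fast++
(s=1,f=2) a[fast]=5=a[slow] dup → fast++
(s=1,f=3) a[fast]=6≠a[slow]=5 write a[2]=6 → slow++,fast++
(s=2,f=4) a[fast]=8≠a[slow]=6 write a[3]=8 → slow++,fast++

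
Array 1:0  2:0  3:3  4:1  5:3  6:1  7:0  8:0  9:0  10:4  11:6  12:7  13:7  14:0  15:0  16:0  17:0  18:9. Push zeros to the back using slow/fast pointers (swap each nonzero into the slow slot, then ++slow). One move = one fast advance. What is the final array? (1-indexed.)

slow=1 fast=1: a[fast]=0, fast++
slow=1 fast=2: a[fast]=0, fast++
slow=1 fast=3: a[fast]=3≠0 swap→a[1]=3, slow++,fast++
slow=2 fast=4: a[fast]=1≠0 swap→a[2]=1, slow++,fast++
slow=3 fast=5: a[fast]=3≠0 swap→a[3]=3, slow++,fast++
slow=4 fast=6: a[fast]=1≠0 swap→a[4]=1, slow++,fast++
slow=5 fast=7: a[fast]=0, fast++
slow=5 fast=8: a[fast]=0, fast++
slow=5 fast=9: a[fast]=0, fast++
slow=5 fast=10: a[fast]=4≠0 swap→a[5]=4, slow++,fast++
slow=6 fast=11: a[fast]=6≠0 swap→a[6]=6, slow++,fast++
slow=7 fast=12: a[fast]=7≠0 swap→a[7]=7, slow++,fast++
slow=8 fast=13: a[fast]=7≠0 swap→a[8]=7, slow++,fast++
slow=9 fast=14: a[fast]=0, fast++
slow=9 fast=15: a[fast]=0, fast++
slow=9 fast=16: a[fast]=0, fast++
slow=9 fast=17: a[fast]=0, fast++
slow=9 fast=18: a[fast]=9≠0 swap→a[9]=9, slow++,fast++

[3, 1, 3, 1, 4, 6, 7, 7, 9, 0, 0, 0, 0, 0, 0, 0, 0, 0]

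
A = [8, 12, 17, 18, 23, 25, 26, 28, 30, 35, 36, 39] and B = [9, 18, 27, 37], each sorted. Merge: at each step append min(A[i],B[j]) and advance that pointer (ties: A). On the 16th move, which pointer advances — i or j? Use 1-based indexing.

i=1 j=1: A[i]=8<=B[j]=9 take 8, i++
i=2 j=1: A[i]=12>B[j]=9 take 9, j++
i=2 j=2: A[i]=12<=B[j]=18 take 12, i++
i=3 j=2: A[i]=17<=B[j]=18 take 17, i++
i=4 j=2: A[i]=18<=B[j]=18 take 18, i++
i=5 j=2: A[i]=23>B[j]=18 take 18, j++
i=5 j=3: A[i]=23<=B[j]=27 take 23, i++
i=6 j=3: A[i]=25<=B[j]=27 take 25, i++
i=7 j=3: A[i]=26<=B[j]=27 take 26, i++
i=8 j=3: A[i]=28>B[j]=27 take 27, j++
i=8 j=4: A[i]=28<=B[j]=37 take 28, i++
i=9 j=4: A[i]=30<=B[j]=37 take 30, i++
i=10 j=4: A[i]=35<=B[j]=37 take 35, i++
i=11 j=4: A[i]=36<=B[j]=37 take 36, i++
i=12 j=4: A[i]=39>B[j]=37 take 37, j++
i=12 j=5: B done, take A[i]=39, i++

i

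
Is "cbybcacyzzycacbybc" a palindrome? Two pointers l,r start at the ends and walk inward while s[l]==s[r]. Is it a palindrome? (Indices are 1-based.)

l=1 r=18: 'c'=='c', l++,r--
l=2 r=17: 'b'=='b', l++,r--
l=3 r=16: 'y'=='y', l++,r--
l=4 r=15: 'b'=='b', l++,r--
l=5 r=14: 'c'=='c', l++,r--
l=6 r=13: 'a'=='a', l++,r--
l=7 r=12: 'c'=='c', l++,r--
l=8 r=11: 'y'=='y', l++,r--
l=9 r=10: 'z'=='z', l++,r--

palindrome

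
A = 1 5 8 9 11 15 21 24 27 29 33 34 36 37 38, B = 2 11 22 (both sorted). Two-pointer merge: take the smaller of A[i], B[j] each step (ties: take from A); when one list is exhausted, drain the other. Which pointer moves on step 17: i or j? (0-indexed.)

[i=0,j=0] A[i]=1<=B[j]=2 take 1 → i++
[i=1,j=0] A[i]=5>B[j]=2 take 2 → j++
[i=1,j=1] A[i]=5<=B[j]=11 take 5 → i++
[i=2,j=1] A[i]=8<=B[j]=11 take 8 → i++
[i=3,j=1] A[i]=9<=B[j]=11 take 9 → i++
[i=4,j=1] A[i]=11<=B[j]=11 take 11 → i++
[i=5,j=1] A[i]=15>B[j]=11 take 11 → j++
[i=5,j=2] A[i]=15<=B[j]=22 take 15 → i++
[i=6,j=2] A[i]=21<=B[j]=22 take 21 → i++
[i=7,j=2] A[i]=24>B[j]=22 take 22 → j++
[i=7,j=3] B done, take A[i]=24 → i++
[i=8,j=3] B done, take A[i]=27 → i++
[i=9,j=3] B done, take A[i]=29 → i++
[i=10,j=3] B done, take A[i]=33 → i++
[i=11,j=3] B done, take A[i]=34 → i++
[i=12,j=3] B done, take A[i]=36 → i++
[i=13,j=3] B done, take A[i]=37 → i++

i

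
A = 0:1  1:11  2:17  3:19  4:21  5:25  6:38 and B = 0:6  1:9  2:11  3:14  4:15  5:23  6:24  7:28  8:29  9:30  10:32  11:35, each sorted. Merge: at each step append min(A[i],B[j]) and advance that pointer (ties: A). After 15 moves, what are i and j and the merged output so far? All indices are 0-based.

i=6, j=9, merged so far=[1, 6, 9, 11, 11, 14, 15, 17, 19, 21, 23, 24, 25, 28, 29]

[i=0,j=0] A[i]=1<=B[j]=6 take 1 → i++
[i=1,j=0] A[i]=11>B[j]=6 take 6 → j++
[i=1,j=1] A[i]=11>B[j]=9 take 9 → j++
[i=1,j=2] A[i]=11<=B[j]=11 take 11 → i++
[i=2,j=2] A[i]=17>B[j]=11 take 11 → j++
[i=2,j=3] A[i]=17>B[j]=14 take 14 → j++
[i=2,j=4] A[i]=17>B[j]=15 take 15 → j++
[i=2,j=5] A[i]=17<=B[j]=23 take 17 → i++
[i=3,j=5] A[i]=19<=B[j]=23 take 19 → i++
[i=4,j=5] A[i]=21<=B[j]=23 take 21 → i++
[i=5,j=5] A[i]=25>B[j]=23 take 23 → j++
[i=5,j=6] A[i]=25>B[j]=24 take 24 → j++
[i=5,j=7] A[i]=25<=B[j]=28 take 25 → i++
[i=6,j=7] A[i]=38>B[j]=28 take 28 → j++
[i=6,j=8] A[i]=38>B[j]=29 take 29 → j++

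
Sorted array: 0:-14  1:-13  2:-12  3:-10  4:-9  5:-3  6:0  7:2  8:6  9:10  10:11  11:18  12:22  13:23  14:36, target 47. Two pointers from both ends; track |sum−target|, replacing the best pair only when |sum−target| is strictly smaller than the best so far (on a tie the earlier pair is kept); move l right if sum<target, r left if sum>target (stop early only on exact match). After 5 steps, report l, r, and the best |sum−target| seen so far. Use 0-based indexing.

l=0 r=14: -14+36=22 d=25 *, l++
l=1 r=14: -13+36=23 d=24 *, l++
l=2 r=14: -12+36=24 d=23 *, l++
l=3 r=14: -10+36=26 d=21 *, l++
l=4 r=14: -9+36=27 d=20 *, l++

l=5, r=14, best |Δ|=20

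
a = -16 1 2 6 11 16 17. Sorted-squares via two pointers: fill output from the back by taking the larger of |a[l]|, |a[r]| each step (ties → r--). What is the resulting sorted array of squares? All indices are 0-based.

[0,6] |-16|<=|17| out[6]=289 → r--
[0,5] |-16|<=|16| out[5]=256 → r--
[0,4] |-16|>|11| out[4]=256 → l++
[1,4] |1|<=|11| out[3]=121 → r--
[1,3] |1|<=|6| out[2]=36 → r--
[1,2] |1|<=|2| out[1]=4 → r--
[1,1] |1|<=|1| out[0]=1 → r--

[1, 4, 36, 121, 256, 256, 289]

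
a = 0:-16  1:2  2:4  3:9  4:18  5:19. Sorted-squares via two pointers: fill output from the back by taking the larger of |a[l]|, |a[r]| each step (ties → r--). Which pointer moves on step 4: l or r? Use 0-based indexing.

r

l=0 r=5: |-16|<=|19| out[5]=361, r--
l=0 r=4: |-16|<=|18| out[4]=324, r--
l=0 r=3: |-16|>|9| out[3]=256, l++
l=1 r=3: |2|<=|9| out[2]=81, r--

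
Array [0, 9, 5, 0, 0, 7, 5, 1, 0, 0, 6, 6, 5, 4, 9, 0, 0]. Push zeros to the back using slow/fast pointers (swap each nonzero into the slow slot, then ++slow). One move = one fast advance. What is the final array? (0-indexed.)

[9, 5, 7, 5, 1, 6, 6, 5, 4, 9, 0, 0, 0, 0, 0, 0, 0]

(s=0,f=0) a[fast]=0 → fast++
(s=0,f=1) a[fast]=9≠0 swap→a[0]=9 → slow++,fast++
(s=1,f=2) a[fast]=5≠0 swap→a[1]=5 → slow++,fast++
(s=2,f=3) a[fast]=0 → fast++
(s=2,f=4) a[fast]=0 → fast++
(s=2,f=5) a[fast]=7≠0 swap→a[2]=7 → slow++,fast++
(s=3,f=6) a[fast]=5≠0 swap→a[3]=5 → slow++,fast++
(s=4,f=7) a[fast]=1≠0 swap→a[4]=1 → slow++,fast++
(s=5,f=8) a[fast]=0 → fast++
(s=5,f=9) a[fast]=0 → fast++
(s=5,f=10) a[fast]=6≠0 swap→a[5]=6 → slow++,fast++
(s=6,f=11) a[fast]=6≠0 swap→a[6]=6 → slow++,fast++
(s=7,f=12) a[fast]=5≠0 swap→a[7]=5 → slow++,fast++
(s=8,f=13) a[fast]=4≠0 swap→a[8]=4 → slow++,fast++
(s=9,f=14) a[fast]=9≠0 swap→a[9]=9 → slow++,fast++
(s=10,f=15) a[fast]=0 → fast++
(s=10,f=16) a[fast]=0 → fast++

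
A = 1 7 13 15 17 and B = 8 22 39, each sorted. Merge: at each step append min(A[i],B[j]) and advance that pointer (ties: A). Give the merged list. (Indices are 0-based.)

[1, 7, 8, 13, 15, 17, 22, 39]

i=0 j=0: A[i]=1<=B[j]=8 take 1, i++
i=1 j=0: A[i]=7<=B[j]=8 take 7, i++
i=2 j=0: A[i]=13>B[j]=8 take 8, j++
i=2 j=1: A[i]=13<=B[j]=22 take 13, i++
i=3 j=1: A[i]=15<=B[j]=22 take 15, i++
i=4 j=1: A[i]=17<=B[j]=22 take 17, i++
i=5 j=1: A done, take B[j]=22, j++
i=5 j=2: A done, take B[j]=39, j++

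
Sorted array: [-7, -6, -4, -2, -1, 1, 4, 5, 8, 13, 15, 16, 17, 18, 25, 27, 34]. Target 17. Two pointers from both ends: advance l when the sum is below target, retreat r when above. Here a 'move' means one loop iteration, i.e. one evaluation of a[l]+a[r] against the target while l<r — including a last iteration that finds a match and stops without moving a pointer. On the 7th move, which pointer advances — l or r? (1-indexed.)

l

[1,17] -7+34=27 >17 → r--
[1,16] -7+27=20 >17 → r--
[1,15] -7+25=18 >17 → r--
[1,14] -7+18=11 <17 → l++
[2,14] -6+18=12 <17 → l++
[3,14] -4+18=14 <17 → l++
[4,14] -2+18=16 <17 → l++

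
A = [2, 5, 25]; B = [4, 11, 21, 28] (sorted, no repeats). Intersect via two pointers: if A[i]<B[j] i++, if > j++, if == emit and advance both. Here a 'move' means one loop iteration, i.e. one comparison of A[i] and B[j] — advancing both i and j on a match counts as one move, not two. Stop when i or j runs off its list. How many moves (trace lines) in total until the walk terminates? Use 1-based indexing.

6 moves

i=1 j=1: 2<4, i++
i=2 j=1: 5>4, j++
i=2 j=2: 5<11, i++
i=3 j=2: 25>11, j++
i=3 j=3: 25>21, j++
i=3 j=4: 25<28, i++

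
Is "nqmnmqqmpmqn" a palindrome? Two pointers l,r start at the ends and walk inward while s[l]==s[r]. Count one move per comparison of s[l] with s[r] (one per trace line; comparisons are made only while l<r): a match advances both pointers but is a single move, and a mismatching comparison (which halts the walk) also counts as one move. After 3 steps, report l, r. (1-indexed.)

l=4, r=9

l=1 r=12: 'n'=='n', l++,r--
l=2 r=11: 'q'=='q', l++,r--
l=3 r=10: 'm'=='m', l++,r--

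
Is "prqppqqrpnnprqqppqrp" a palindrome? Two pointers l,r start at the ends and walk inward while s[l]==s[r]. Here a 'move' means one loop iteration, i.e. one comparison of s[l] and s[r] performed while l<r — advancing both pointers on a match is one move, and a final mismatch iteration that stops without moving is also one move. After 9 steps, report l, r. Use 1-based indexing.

l=1 r=20: 'p'=='p', l++,r--
l=2 r=19: 'r'=='r', l++,r--
l=3 r=18: 'q'=='q', l++,r--
l=4 r=17: 'p'=='p', l++,r--
l=5 r=16: 'p'=='p', l++,r--
l=6 r=15: 'q'=='q', l++,r--
l=7 r=14: 'q'=='q', l++,r--
l=8 r=13: 'r'=='r', l++,r--
l=9 r=12: 'p'=='p', l++,r--

l=10, r=11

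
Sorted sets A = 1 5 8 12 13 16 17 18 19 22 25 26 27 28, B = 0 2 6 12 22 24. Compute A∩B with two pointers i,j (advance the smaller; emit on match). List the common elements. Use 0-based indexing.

intersection = [12, 22]

[i=0,j=0] 1>0 → j++
[i=0,j=1] 1<2 → i++
[i=1,j=1] 5>2 → j++
[i=1,j=2] 5<6 → i++
[i=2,j=2] 8>6 → j++
[i=2,j=3] 8<12 → i++
[i=3,j=3] 12==12 emit → i++,j++
[i=4,j=4] 13<22 → i++
[i=5,j=4] 16<22 → i++
[i=6,j=4] 17<22 → i++
[i=7,j=4] 18<22 → i++
[i=8,j=4] 19<22 → i++
[i=9,j=4] 22==22 emit → i++,j++
[i=10,j=5] 25>24 → j++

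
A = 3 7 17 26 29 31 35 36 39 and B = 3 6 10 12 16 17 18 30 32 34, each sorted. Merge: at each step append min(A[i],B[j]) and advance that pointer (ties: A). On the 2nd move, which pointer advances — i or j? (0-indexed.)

j

[i=0,j=0] A[i]=3<=B[j]=3 take 3 → i++
[i=1,j=0] A[i]=7>B[j]=3 take 3 → j++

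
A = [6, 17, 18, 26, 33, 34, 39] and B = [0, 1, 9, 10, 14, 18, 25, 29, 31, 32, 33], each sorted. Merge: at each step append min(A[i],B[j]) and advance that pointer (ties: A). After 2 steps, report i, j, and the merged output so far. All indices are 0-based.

i=0, j=2, merged so far=[0, 1]

i=0 j=0: A[i]=6>B[j]=0 take 0, j++
i=0 j=1: A[i]=6>B[j]=1 take 1, j++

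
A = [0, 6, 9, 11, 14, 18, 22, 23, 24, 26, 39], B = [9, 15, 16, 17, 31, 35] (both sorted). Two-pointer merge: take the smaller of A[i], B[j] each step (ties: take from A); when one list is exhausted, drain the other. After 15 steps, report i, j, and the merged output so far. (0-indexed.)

[i=0,j=0] A[i]=0<=B[j]=9 take 0 → i++
[i=1,j=0] A[i]=6<=B[j]=9 take 6 → i++
[i=2,j=0] A[i]=9<=B[j]=9 take 9 → i++
[i=3,j=0] A[i]=11>B[j]=9 take 9 → j++
[i=3,j=1] A[i]=11<=B[j]=15 take 11 → i++
[i=4,j=1] A[i]=14<=B[j]=15 take 14 → i++
[i=5,j=1] A[i]=18>B[j]=15 take 15 → j++
[i=5,j=2] A[i]=18>B[j]=16 take 16 → j++
[i=5,j=3] A[i]=18>B[j]=17 take 17 → j++
[i=5,j=4] A[i]=18<=B[j]=31 take 18 → i++
[i=6,j=4] A[i]=22<=B[j]=31 take 22 → i++
[i=7,j=4] A[i]=23<=B[j]=31 take 23 → i++
[i=8,j=4] A[i]=24<=B[j]=31 take 24 → i++
[i=9,j=4] A[i]=26<=B[j]=31 take 26 → i++
[i=10,j=4] A[i]=39>B[j]=31 take 31 → j++

i=10, j=5, merged so far=[0, 6, 9, 9, 11, 14, 15, 16, 17, 18, 22, 23, 24, 26, 31]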